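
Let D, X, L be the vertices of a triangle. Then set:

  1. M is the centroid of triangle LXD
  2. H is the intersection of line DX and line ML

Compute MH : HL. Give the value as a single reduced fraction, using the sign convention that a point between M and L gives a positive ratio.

Choose coordinates D = (0, 0), X = (1, 0), L = (0, 1).
1. M is the centroid of triangle LXD ⇒ M = (1/3, 1/3)
2. H is the intersection of line DX and line ML ⇒ H = (1/2, 0)
H = M + t·(L−M) with t = -1/2, so MH:HL = t:(1−t) = -1/2:3/2

MH:HL = -1/3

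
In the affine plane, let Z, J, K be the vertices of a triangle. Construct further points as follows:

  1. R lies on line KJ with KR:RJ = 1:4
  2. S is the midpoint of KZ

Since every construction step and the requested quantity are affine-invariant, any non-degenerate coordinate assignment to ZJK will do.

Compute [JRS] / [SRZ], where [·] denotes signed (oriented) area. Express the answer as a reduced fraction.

[JRS]:[SRZ] = -4

Assign Z = (0, 0), J = (1, 0), K = (0, 1) — the answer is frame-independent, so this choice is without loss of generality.
1. R lies on line KJ with KR:RJ = 1:4 ⇒ R = (1/5, 4/5)
2. S is the midpoint of KZ ⇒ S = (0, 1/2)
2·[JRS] = 2/5, 2·[SRZ] = -1/10
[JRS]:[SRZ] = 2/5:-1/10 = -4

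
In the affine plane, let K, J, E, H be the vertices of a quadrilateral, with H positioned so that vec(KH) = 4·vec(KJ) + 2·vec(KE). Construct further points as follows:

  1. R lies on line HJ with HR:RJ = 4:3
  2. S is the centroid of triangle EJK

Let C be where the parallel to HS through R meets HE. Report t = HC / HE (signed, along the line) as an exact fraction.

t = -4/9

Work in coordinates with K = (0, 0), J = (1, 0), E = (0, 1), H = (4, 2).
1. R lies on line HJ with HR:RJ = 4:3 ⇒ R = (16/7, 6/7)
2. S is the centroid of triangle EJK ⇒ S = (1/3, 1/3)
through R parallel to HS: direction (-11/3, -5/3); meets HE at C = (52/9, 22/9)
C = H + t·(E−H) with t = -4/9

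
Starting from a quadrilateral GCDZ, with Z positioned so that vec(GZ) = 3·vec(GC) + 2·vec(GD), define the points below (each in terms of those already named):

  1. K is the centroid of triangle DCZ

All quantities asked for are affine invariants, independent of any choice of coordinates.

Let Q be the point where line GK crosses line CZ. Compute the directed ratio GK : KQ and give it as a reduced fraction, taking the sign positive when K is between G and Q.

GK:KQ = 1/2

Choose coordinates G = (0, 0), C = (1, 0), D = (0, 1), Z = (3, 2).
1. K is the centroid of triangle DCZ ⇒ K = (4/3, 1)
line GK meets CZ at Q = (4, 3)
K = G + t·(Q−G) with t = 1/3, so GK:KQ = 1/3:2/3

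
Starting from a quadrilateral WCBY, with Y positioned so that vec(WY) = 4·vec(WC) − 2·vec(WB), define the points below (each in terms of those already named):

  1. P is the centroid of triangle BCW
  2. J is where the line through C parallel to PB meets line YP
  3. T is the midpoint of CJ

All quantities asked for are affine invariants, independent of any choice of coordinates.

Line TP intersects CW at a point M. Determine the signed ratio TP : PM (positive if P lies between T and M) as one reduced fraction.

Choose coordinates W = (0, 0), C = (1, 0), B = (0, 1), Y = (4, -2).
1. P is the centroid of triangle BCW ⇒ P = (1/3, 1/3)
2. J is where the line through C parallel to PB meets line YP ⇒ J = (16/15, -2/15)
3. T is the midpoint of CJ ⇒ T = (31/30, -1/15)
line TP meets CW at M = (11/12, 0)
P = T + t·(M−T) with t = 6, so TP:PM = 6:-5

TP:PM = -6/5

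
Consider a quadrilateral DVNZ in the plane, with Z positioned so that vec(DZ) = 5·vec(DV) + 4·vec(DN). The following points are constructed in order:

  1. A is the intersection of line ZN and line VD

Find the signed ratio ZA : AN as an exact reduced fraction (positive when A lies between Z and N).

ZA:AN = -4

Choose coordinates D = (0, 0), V = (1, 0), N = (0, 1), Z = (5, 4).
1. A is the intersection of line ZN and line VD ⇒ A = (-5/3, 0)
A = Z + t·(N−Z) with t = 4/3, so ZA:AN = t:(1−t) = 4/3:-1/3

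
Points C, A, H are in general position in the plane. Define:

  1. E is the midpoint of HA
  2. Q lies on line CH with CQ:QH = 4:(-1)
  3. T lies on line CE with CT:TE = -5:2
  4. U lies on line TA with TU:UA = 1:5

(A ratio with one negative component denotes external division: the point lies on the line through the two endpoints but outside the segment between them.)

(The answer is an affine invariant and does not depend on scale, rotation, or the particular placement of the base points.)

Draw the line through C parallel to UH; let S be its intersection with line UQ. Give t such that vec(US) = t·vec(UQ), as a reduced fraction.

Set C = (0, 0), A = (1, 0), H = (0, 1); any affine frame gives the same invariant.
1. E is the midpoint of HA ⇒ E = (1/2, 1/2)
2. Q lies on line CH with CQ:QH = 4:(-1) ⇒ Q = (0, 4/3)
3. T lies on line CE with CT:TE = -5:2 ⇒ T = (5/6, 5/6)
4. U lies on line TA with TU:UA = 1:5 ⇒ U = (31/36, 25/36)
through C parallel to UH: direction (-31/36, 11/36); meets UQ at S = (31/9, -11/9)
S = U + t·(Q−U) with t = -3

t = -3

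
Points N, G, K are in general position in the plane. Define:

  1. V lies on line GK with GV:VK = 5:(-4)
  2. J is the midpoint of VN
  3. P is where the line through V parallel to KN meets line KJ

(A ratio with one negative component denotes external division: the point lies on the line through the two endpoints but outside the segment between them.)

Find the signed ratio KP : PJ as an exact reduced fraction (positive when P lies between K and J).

KP:PJ = -2

Work in coordinates with N = (0, 0), G = (1, 0), K = (0, 1).
1. V lies on line GK with GV:VK = 5:(-4) ⇒ V = (-4, 5)
2. J is the midpoint of VN ⇒ J = (-2, 5/2)
3. P is where the line through V parallel to KN meets line KJ ⇒ P = (-4, 4)
P = K + t·(J−K) with t = 2, so KP:PJ = t:(1−t) = 2:-1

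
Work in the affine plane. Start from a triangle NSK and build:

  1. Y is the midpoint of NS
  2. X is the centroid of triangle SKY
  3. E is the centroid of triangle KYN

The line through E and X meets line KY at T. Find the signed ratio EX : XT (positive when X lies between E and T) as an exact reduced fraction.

Assign N = (0, 0), S = (1, 0), K = (0, 1) — the answer is frame-independent, so this choice is without loss of generality.
1. Y is the midpoint of NS ⇒ Y = (1/2, 0)
2. X is the centroid of triangle SKY ⇒ X = (1/2, 1/3)
3. E is the centroid of triangle KYN ⇒ E = (1/6, 1/3)
line EX meets KY at T = (1/3, 1/3)
X = E + t·(T−E) with t = 2, so EX:XT = 2:-1

EX:XT = -2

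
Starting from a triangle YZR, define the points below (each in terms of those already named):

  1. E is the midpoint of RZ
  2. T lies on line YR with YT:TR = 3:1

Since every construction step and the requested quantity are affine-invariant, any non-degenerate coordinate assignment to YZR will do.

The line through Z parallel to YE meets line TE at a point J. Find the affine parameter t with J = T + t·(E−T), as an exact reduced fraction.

t = 7/3

Choose coordinates Y = (0, 0), Z = (1, 0), R = (0, 1).
1. E is the midpoint of RZ ⇒ E = (1/2, 1/2)
2. T lies on line YR with YT:TR = 3:1 ⇒ T = (0, 3/4)
through Z parallel to YE: direction (1/2, 1/2); meets TE at J = (7/6, 1/6)
J = T + t·(E−T) with t = 7/3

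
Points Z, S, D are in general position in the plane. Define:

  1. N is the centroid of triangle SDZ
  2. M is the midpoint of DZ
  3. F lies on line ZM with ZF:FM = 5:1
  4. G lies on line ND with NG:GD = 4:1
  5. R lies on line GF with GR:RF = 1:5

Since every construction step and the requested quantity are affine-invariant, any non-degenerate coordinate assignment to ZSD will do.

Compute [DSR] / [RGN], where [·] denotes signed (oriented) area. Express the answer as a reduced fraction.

[DSR]:[RGN] = 165/28

Set Z = (0, 0), S = (1, 0), D = (0, 1); any affine frame gives the same invariant.
1. N is the centroid of triangle SDZ ⇒ N = (1/3, 1/3)
2. M is the midpoint of DZ ⇒ M = (0, 1/2)
3. F lies on line ZM with ZF:FM = 5:1 ⇒ F = (0, 5/12)
4. G lies on line ND with NG:GD = 4:1 ⇒ G = (1/15, 13/15)
5. R lies on line GF with GR:RF = 1:5 ⇒ R = (1/18, 19/24)
2·[DSR] = -11/72, 2·[RGN] = -7/270
[DSR]:[RGN] = -11/72:-7/270 = 165/28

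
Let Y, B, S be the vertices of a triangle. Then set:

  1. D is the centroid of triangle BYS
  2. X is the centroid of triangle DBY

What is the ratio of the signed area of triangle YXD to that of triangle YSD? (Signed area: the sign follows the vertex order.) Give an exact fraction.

Choose coordinates Y = (0, 0), B = (1, 0), S = (0, 1).
1. D is the centroid of triangle BYS ⇒ D = (1/3, 1/3)
2. X is the centroid of triangle DBY ⇒ X = (4/9, 1/9)
2·[YXD] = 1/9, 2·[YSD] = -1/3
[YXD]:[YSD] = 1/9:-1/3 = -1/3

[YXD]:[YSD] = -1/3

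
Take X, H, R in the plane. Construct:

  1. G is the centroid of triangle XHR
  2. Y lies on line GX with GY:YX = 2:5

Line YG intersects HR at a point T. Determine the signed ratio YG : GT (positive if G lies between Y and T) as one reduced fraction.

Work in coordinates with X = (0, 0), H = (1, 0), R = (0, 1).
1. G is the centroid of triangle XHR ⇒ G = (1/3, 1/3)
2. Y lies on line GX with GY:YX = 2:5 ⇒ Y = (5/21, 5/21)
line YG meets HR at T = (1/2, 1/2)
G = Y + t·(T−Y) with t = 4/11, so YG:GT = 4/11:7/11

YG:GT = 4/7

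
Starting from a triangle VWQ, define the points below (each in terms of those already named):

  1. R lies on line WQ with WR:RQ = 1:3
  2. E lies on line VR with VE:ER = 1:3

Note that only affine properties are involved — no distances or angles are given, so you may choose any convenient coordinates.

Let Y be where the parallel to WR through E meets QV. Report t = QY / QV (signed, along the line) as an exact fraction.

Work in coordinates with V = (0, 0), W = (1, 0), Q = (0, 1).
1. R lies on line WQ with WR:RQ = 1:3 ⇒ R = (3/4, 1/4)
2. E lies on line VR with VE:ER = 1:3 ⇒ E = (3/16, 1/16)
through E parallel to WR: direction (-1/4, 1/4); meets QV at Y = (0, 1/4)
Y = Q + t·(V−Q) with t = 3/4

t = 3/4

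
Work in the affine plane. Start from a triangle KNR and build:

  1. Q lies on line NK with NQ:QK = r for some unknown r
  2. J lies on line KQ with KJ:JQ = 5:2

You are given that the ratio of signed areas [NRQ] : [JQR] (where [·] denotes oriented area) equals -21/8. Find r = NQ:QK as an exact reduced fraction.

r = -3/4

Work in coordinates with K = (0, 0), N = (1, 0), R = (0, 1).
1. With NQ:QK = r, write λ = r/(r+1) so Q = N + λ·(K−N); Q is affine-linear in λ
2. J lies on line KQ with KJ:JQ = 5:2 ⇒ J is an affine combination of earlier points and hence also affine-linear in λ
Every point depending on Q is an affine combination of Q and λ-independent points, so each such coordinate is linear in λ; the λ² term in each signed area is a multiple of (K−N)×(K−N) = 0, so 2·[NRQ] and 2·[JQR] are each linear in λ. Evaluating at λ=0 and λ=1:
  2·[NRQ] = λ,   2·[JQR] = -2/7·λ + 2/7
So [NRQ]:[JQR] = (λ) / (-2/7·λ + 2/7). Setting this equal to -21/8:
  λ = -21/8·(-2/7·λ + 2/7)  ⇒  λ = -3
Then r = λ/(1−λ) = (-3)/(4) = -3/4. Check: with r = -3/4, Q = (4, 0) and [NRQ]:[JQR] = -21/8 as required.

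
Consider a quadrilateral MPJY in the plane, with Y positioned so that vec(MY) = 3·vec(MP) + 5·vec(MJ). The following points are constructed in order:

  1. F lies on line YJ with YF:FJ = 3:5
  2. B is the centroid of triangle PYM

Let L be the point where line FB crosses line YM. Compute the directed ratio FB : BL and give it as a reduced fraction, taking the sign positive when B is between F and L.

Set M = (0, 0), P = (1, 0), J = (0, 1), Y = (3, 5); any affine frame gives the same invariant.
1. F lies on line YJ with YF:FJ = 3:5 ⇒ F = (15/8, 7/2)
2. B is the centroid of triangle PYM ⇒ B = (4/3, 5/3)
line FB meets YM at L = (111/67, 185/67)
B = F + t·(L−F) with t = 67/27, so FB:BL = 67/27:-40/27

FB:BL = -67/40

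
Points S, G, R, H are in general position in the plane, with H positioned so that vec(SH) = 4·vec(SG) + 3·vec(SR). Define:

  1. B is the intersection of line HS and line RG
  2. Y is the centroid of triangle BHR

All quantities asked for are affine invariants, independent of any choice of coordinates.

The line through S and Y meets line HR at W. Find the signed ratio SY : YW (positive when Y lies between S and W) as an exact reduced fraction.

Choose coordinates S = (0, 0), G = (1, 0), R = (0, 1), H = (4, 3).
1. B is the intersection of line HS and line RG ⇒ B = (4/7, 3/7)
2. Y is the centroid of triangle BHR ⇒ Y = (32/21, 31/21)
line SY meets HR at W = (32/15, 31/15)
Y = S + t·(W−S) with t = 5/7, so SY:YW = 5/7:2/7

SY:YW = 5/2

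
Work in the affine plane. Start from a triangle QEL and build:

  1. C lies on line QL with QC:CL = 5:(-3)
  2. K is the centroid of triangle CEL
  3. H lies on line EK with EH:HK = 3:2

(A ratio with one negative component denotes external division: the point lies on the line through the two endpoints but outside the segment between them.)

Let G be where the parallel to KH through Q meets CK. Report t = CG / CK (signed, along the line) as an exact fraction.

t = 10/3

Assign Q = (0, 0), E = (1, 0), L = (0, 1) — the answer is frame-independent, so this choice is without loss of generality.
1. C lies on line QL with QC:CL = 5:(-3) ⇒ C = (0, 5/2)
2. K is the centroid of triangle CEL ⇒ K = (1/3, 7/6)
3. H lies on line EK with EH:HK = 3:2 ⇒ H = (3/5, 7/10)
through Q parallel to KH: direction (4/15, -7/15); meets CK at G = (10/9, -35/18)
G = C + t·(K−C) with t = 10/3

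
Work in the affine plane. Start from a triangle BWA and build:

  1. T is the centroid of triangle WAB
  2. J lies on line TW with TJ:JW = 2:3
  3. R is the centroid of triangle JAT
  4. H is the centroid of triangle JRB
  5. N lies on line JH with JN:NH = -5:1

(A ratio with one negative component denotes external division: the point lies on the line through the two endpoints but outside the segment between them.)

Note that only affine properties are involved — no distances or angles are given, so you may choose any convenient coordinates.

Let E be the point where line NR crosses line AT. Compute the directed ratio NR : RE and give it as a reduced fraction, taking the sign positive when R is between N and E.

NR:RE = -77/24

Choose coordinates B = (0, 0), W = (1, 0), A = (0, 1).
1. T is the centroid of triangle WAB ⇒ T = (1/3, 1/3)
2. J lies on line TW with TJ:JW = 2:3 ⇒ J = (3/5, 1/5)
3. R is the centroid of triangle JAT ⇒ R = (14/45, 23/45)
4. H is the centroid of triangle JRB ⇒ H = (41/135, 32/135)
5. N lies on line JH with JN:NH = -5:1 ⇒ N = (31/135, 133/540)
line NR meets AT at E = (2/7, 3/7)
R = N + t·(E−N) with t = 77/53, so NR:RE = 77/53:-24/53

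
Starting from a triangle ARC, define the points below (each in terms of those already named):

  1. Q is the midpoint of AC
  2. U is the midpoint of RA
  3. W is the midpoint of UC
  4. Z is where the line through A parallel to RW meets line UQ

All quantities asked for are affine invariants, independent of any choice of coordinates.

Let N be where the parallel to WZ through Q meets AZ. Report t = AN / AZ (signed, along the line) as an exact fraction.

Assign A = (0, 0), R = (1, 0), C = (0, 1) — the answer is frame-independent, so this choice is without loss of generality.
1. Q is the midpoint of AC ⇒ Q = (0, 1/2)
2. U is the midpoint of RA ⇒ U = (1/2, 0)
3. W is the midpoint of UC ⇒ W = (1/4, 1/2)
4. Z is where the line through A parallel to RW meets line UQ ⇒ Z = (3/2, -1)
through Q parallel to WZ: direction (5/4, -3/2); meets AZ at N = (15/16, -5/8)
N = A + t·(Z−A) with t = 5/8

t = 5/8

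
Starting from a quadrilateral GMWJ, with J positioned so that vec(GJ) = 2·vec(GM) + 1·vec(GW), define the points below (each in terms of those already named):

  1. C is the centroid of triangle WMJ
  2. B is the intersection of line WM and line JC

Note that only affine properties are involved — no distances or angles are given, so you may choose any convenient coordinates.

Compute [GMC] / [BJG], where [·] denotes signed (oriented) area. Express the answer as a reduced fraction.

Assign G = (0, 0), M = (1, 0), W = (0, 1), J = (2, 1) — the answer is frame-independent, so this choice is without loss of generality.
1. C is the centroid of triangle WMJ ⇒ C = (1, 2/3)
2. B is the intersection of line WM and line JC ⇒ B = (1/2, 1/2)
2·[GMC] = 2/3, 2·[BJG] = -1/2
[GMC]:[BJG] = 2/3:-1/2 = -4/3

[GMC]:[BJG] = -4/3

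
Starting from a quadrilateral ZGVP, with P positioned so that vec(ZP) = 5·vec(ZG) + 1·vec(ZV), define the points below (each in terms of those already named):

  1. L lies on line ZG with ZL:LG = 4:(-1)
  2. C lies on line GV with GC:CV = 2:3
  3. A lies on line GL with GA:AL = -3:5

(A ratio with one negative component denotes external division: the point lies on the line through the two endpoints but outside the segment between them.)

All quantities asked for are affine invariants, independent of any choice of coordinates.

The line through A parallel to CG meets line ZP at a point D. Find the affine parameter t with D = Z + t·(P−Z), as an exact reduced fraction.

Choose coordinates Z = (0, 0), G = (1, 0), V = (0, 1), P = (5, 1).
1. L lies on line ZG with ZL:LG = 4:(-1) ⇒ L = (4/3, 0)
2. C lies on line GV with GC:CV = 2:3 ⇒ C = (3/5, 2/5)
3. A lies on line GL with GA:AL = -3:5 ⇒ A = (1/2, 0)
through A parallel to CG: direction (2/5, -2/5); meets ZP at D = (5/12, 1/12)
D = Z + t·(P−Z) with t = 1/12

t = 1/12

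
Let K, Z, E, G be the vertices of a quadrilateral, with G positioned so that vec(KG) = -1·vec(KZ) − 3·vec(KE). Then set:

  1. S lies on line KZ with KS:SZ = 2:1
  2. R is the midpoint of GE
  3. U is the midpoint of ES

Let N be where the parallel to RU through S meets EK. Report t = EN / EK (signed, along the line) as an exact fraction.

Set K = (0, 0), Z = (1, 0), E = (0, 1), G = (-1, -3); any affine frame gives the same invariant.
1. S lies on line KZ with KS:SZ = 2:1 ⇒ S = (2/3, 0)
2. R is the midpoint of GE ⇒ R = (-1/2, -1)
3. U is the midpoint of ES ⇒ U = (1/3, 1/2)
through S parallel to RU: direction (5/6, 3/2); meets EK at N = (0, -6/5)
N = E + t·(K−E) with t = 11/5

t = 11/5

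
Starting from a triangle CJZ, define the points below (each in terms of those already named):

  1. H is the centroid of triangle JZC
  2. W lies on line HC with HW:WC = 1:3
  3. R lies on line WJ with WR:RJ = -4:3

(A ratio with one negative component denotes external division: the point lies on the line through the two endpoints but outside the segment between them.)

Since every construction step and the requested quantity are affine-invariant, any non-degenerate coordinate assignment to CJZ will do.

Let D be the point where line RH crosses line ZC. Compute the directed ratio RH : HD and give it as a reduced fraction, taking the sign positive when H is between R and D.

RH:HD = 35/4

Assign C = (0, 0), J = (1, 0), Z = (0, 1) — the answer is frame-independent, so this choice is without loss of generality.
1. H is the centroid of triangle JZC ⇒ H = (1/3, 1/3)
2. W lies on line HC with HW:WC = 1:3 ⇒ W = (1/4, 1/4)
3. R lies on line WJ with WR:RJ = -4:3 ⇒ R = (13/4, -3/4)
line RH meets ZC at D = (0, 16/35)
H = R + t·(D−R) with t = 35/39, so RH:HD = 35/39:4/39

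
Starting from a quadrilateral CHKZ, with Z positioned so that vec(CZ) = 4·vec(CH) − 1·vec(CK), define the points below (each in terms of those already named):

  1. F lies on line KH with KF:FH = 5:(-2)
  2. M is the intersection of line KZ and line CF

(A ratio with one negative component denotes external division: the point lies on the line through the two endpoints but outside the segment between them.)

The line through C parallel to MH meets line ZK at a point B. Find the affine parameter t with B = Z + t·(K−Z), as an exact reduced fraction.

t = -7/2

Work in coordinates with C = (0, 0), H = (1, 0), K = (0, 1), Z = (4, -1).
1. F lies on line KH with KF:FH = 5:(-2) ⇒ F = (5/3, -2/3)
2. M is the intersection of line KZ and line CF ⇒ M = (10, -4)
through C parallel to MH: direction (-9, 4); meets ZK at B = (18, -8)
B = Z + t·(K−Z) with t = -7/2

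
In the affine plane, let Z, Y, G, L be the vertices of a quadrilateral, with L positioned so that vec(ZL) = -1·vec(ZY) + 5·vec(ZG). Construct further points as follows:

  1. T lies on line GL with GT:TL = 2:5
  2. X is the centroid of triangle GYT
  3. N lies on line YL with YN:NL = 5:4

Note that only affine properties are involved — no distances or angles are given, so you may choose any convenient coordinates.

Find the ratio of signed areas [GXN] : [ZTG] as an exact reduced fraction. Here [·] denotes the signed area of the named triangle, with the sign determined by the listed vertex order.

Assign Z = (0, 0), Y = (1, 0), G = (0, 1), L = (-1, 5) — the answer is frame-independent, so this choice is without loss of generality.
1. T lies on line GL with GT:TL = 2:5 ⇒ T = (-2/7, 15/7)
2. X is the centroid of triangle GYT ⇒ X = (5/21, 22/21)
3. N lies on line YL with YN:NL = 5:4 ⇒ N = (-1/9, 25/9)
2·[GXN] = 3/7, 2·[ZTG] = -2/7
[GXN]:[ZTG] = 3/7:-2/7 = -3/2

[GXN]:[ZTG] = -3/2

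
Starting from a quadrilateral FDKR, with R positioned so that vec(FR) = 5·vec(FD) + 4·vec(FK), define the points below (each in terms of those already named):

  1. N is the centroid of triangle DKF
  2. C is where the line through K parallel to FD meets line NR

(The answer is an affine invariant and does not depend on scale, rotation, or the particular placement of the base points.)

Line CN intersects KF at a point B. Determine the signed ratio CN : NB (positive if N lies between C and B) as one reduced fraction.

Choose coordinates F = (0, 0), D = (1, 0), K = (0, 1), R = (5, 4).
1. N is the centroid of triangle DKF ⇒ N = (1/3, 1/3)
2. C is where the line through K parallel to FD meets line NR ⇒ C = (13/11, 1)
line CN meets KF at B = (0, 1/14)
N = C + t·(B−C) with t = 28/39, so CN:NB = 28/39:11/39

CN:NB = 28/11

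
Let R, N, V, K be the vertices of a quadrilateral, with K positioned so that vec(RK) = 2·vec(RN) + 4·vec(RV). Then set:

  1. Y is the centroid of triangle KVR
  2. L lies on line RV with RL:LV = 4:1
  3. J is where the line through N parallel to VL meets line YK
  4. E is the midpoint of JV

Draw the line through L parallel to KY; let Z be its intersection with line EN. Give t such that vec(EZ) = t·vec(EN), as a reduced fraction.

t = -1/50

Set R = (0, 0), N = (1, 0), V = (0, 1), K = (2, 4); any affine frame gives the same invariant.
1. Y is the centroid of triangle KVR ⇒ Y = (2/3, 5/3)
2. L lies on line RV with RL:LV = 4:1 ⇒ L = (0, 4/5)
3. J is where the line through N parallel to VL meets line YK ⇒ J = (1, 9/4)
4. E is the midpoint of JV ⇒ E = (1/2, 13/8)
through L parallel to KY: direction (-4/3, -7/3); meets EN at Z = (49/100, 663/400)
Z = E + t·(N−E) with t = -1/50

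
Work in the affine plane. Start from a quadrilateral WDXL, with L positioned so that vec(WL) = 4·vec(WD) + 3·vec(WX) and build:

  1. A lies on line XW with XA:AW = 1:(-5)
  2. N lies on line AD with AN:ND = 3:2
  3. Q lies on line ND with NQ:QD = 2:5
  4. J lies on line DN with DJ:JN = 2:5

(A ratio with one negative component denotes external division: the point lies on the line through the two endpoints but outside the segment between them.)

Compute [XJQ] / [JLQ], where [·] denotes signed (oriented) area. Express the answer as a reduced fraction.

[XJQ]:[JLQ] = 1/27

Set W = (0, 0), D = (1, 0), X = (0, 1), L = (4, 3); any affine frame gives the same invariant.
1. A lies on line XW with XA:AW = 1:(-5) ⇒ A = (0, 5/4)
2. N lies on line AD with AN:ND = 3:2 ⇒ N = (3/5, 1/2)
3. Q lies on line ND with NQ:QD = 2:5 ⇒ Q = (5/7, 5/14)
4. J lies on line DN with DJ:JN = 2:5 ⇒ J = (31/35, 1/7)
2·[XJQ] = 3/70, 2·[JLQ] = 81/70
[XJQ]:[JLQ] = 3/70:81/70 = 1/27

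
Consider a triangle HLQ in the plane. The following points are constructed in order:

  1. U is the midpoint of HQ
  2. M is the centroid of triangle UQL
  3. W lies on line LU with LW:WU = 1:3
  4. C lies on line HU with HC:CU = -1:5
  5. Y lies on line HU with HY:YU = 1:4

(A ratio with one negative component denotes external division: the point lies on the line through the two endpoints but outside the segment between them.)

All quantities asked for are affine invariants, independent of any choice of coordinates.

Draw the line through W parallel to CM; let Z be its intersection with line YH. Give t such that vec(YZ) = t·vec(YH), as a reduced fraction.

Assign H = (0, 0), L = (1, 0), Q = (0, 1) — the answer is frame-independent, so this choice is without loss of generality.
1. U is the midpoint of HQ ⇒ U = (0, 1/2)
2. M is the centroid of triangle UQL ⇒ M = (1/3, 1/2)
3. W lies on line LU with LW:WU = 1:3 ⇒ W = (3/4, 1/8)
4. C lies on line HU with HC:CU = -1:5 ⇒ C = (0, -1/8)
5. Y lies on line HU with HY:YU = 1:4 ⇒ Y = (0, 1/10)
through W parallel to CM: direction (1/3, 5/8); meets YH at Z = (0, -41/32)
Z = Y + t·(H−Y) with t = 221/16

t = 221/16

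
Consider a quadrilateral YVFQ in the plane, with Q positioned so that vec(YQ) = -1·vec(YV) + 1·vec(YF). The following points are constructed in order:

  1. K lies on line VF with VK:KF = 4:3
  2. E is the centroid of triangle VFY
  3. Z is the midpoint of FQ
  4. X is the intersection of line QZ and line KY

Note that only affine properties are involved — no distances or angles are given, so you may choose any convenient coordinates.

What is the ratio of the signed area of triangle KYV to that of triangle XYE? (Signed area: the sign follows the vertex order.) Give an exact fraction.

Assign Y = (0, 0), V = (1, 0), F = (0, 1), Q = (-1, 1) — the answer is frame-independent, so this choice is without loss of generality.
1. K lies on line VF with VK:KF = 4:3 ⇒ K = (3/7, 4/7)
2. E is the centroid of triangle VFY ⇒ E = (1/3, 1/3)
3. Z is the midpoint of FQ ⇒ Z = (-1/2, 1)
4. X is the intersection of line QZ and line KY ⇒ X = (3/4, 1)
2·[KYV] = 4/7, 2·[XYE] = 1/12
[KYV]:[XYE] = 4/7:1/12 = 48/7

[KYV]:[XYE] = 48/7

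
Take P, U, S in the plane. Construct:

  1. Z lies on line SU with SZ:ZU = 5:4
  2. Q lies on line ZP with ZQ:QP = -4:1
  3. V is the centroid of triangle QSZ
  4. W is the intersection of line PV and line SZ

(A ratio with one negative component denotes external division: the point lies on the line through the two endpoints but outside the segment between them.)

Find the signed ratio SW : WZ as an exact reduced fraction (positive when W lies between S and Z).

SW:WZ = 2/3

Set P = (0, 0), U = (1, 0), S = (0, 1); any affine frame gives the same invariant.
1. Z lies on line SU with SZ:ZU = 5:4 ⇒ Z = (5/9, 4/9)
2. Q lies on line ZP with ZQ:QP = -4:1 ⇒ Q = (-5/27, -4/27)
3. V is the centroid of triangle QSZ ⇒ V = (10/81, 35/81)
4. W is the intersection of line PV and line SZ ⇒ W = (2/9, 7/9)
W = S + t·(Z−S) with t = 2/5, so SW:WZ = t:(1−t) = 2/5:3/5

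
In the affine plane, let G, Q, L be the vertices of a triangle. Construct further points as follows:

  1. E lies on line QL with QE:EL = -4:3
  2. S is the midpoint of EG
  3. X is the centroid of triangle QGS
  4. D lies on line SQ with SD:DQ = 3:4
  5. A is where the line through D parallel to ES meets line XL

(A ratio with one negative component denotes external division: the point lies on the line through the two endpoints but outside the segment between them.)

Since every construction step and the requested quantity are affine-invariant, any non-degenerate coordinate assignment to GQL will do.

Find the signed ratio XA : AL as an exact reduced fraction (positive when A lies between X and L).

XA:AL = 8/27

Set G = (0, 0), Q = (1, 0), L = (0, 1); any affine frame gives the same invariant.
1. E lies on line QL with QE:EL = -4:3 ⇒ E = (-3, 4)
2. S is the midpoint of EG ⇒ S = (-3/2, 2)
3. X is the centroid of triangle QGS ⇒ X = (-1/6, 2/3)
4. D lies on line SQ with SD:DQ = 3:4 ⇒ D = (-3/7, 8/7)
5. A is where the line through D parallel to ES meets line XL ⇒ A = (-9/70, 26/35)
A = X + t·(L−X) with t = 8/35, so XA:AL = t:(1−t) = 8/35:27/35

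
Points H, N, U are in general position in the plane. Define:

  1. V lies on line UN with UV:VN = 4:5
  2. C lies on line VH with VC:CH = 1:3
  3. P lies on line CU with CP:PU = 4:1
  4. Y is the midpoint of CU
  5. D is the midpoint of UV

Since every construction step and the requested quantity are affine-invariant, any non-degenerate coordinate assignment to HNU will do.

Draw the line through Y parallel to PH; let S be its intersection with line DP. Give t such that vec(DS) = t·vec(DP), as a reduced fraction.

t = 4/13

Work in coordinates with H = (0, 0), N = (1, 0), U = (0, 1).
1. V lies on line UN with UV:VN = 4:5 ⇒ V = (4/9, 5/9)
2. C lies on line VH with VC:CH = 1:3 ⇒ C = (1/3, 5/12)
3. P lies on line CU with CP:PU = 4:1 ⇒ P = (1/15, 53/60)
4. Y is the midpoint of CU ⇒ Y = (1/6, 17/24)
5. D is the midpoint of UV ⇒ D = (2/9, 7/9)
through Y parallel to PH: direction (-1/15, -53/60); meets DP at S = (34/195, 158/195)
S = D + t·(P−D) with t = 4/13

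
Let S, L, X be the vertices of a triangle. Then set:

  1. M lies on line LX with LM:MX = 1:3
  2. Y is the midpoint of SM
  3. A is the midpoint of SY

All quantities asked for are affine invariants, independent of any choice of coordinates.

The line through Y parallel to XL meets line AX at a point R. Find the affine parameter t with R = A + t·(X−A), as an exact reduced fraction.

t = 1/3

Choose coordinates S = (0, 0), L = (1, 0), X = (0, 1).
1. M lies on line LX with LM:MX = 1:3 ⇒ M = (3/4, 1/4)
2. Y is the midpoint of SM ⇒ Y = (3/8, 1/8)
3. A is the midpoint of SY ⇒ A = (3/16, 1/16)
through Y parallel to XL: direction (1, -1); meets AX at R = (1/8, 3/8)
R = A + t·(X−A) with t = 1/3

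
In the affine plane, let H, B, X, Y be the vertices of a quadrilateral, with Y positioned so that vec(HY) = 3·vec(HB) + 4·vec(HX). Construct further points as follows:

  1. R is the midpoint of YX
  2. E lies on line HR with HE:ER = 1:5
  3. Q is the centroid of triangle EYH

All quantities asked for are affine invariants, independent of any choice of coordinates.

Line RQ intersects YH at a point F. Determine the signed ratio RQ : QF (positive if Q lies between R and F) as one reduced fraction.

Choose coordinates H = (0, 0), B = (1, 0), X = (0, 1), Y = (3, 4).
1. R is the midpoint of YX ⇒ R = (3/2, 5/2)
2. E lies on line HR with HE:ER = 1:5 ⇒ E = (1/4, 5/12)
3. Q is the centroid of triangle EYH ⇒ Q = (13/12, 53/36)
line RQ meets YH at F = (18/17, 24/17)
Q = R + t·(F−R) with t = 17/18, so RQ:QF = 17/18:1/18

RQ:QF = 17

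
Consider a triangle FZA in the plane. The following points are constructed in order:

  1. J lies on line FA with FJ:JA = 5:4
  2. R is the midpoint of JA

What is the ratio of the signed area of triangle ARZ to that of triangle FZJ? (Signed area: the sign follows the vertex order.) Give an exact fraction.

[ARZ]:[FZJ] = 2/5

Set F = (0, 0), Z = (1, 0), A = (0, 1); any affine frame gives the same invariant.
1. J lies on line FA with FJ:JA = 5:4 ⇒ J = (0, 5/9)
2. R is the midpoint of JA ⇒ R = (0, 7/9)
2·[ARZ] = 2/9, 2·[FZJ] = 5/9
[ARZ]:[FZJ] = 2/9:5/9 = 2/5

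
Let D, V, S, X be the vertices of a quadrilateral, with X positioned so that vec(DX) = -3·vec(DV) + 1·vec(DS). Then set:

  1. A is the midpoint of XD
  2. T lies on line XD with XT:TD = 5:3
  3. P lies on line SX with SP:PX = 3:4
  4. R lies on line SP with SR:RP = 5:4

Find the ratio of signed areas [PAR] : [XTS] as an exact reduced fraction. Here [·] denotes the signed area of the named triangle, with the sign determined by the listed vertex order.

[PAR]:[XTS] = 16/105

Assign D = (0, 0), V = (1, 0), S = (0, 1), X = (-3, 1) — the answer is frame-independent, so this choice is without loss of generality.
1. A is the midpoint of XD ⇒ A = (-3/2, 1/2)
2. T lies on line XD with XT:TD = 5:3 ⇒ T = (-9/8, 3/8)
3. P lies on line SX with SP:PX = 3:4 ⇒ P = (-9/7, 1)
4. R lies on line SP with SR:RP = 5:4 ⇒ R = (-5/7, 1)
2·[PAR] = 2/7, 2·[XTS] = 15/8
[PAR]:[XTS] = 2/7:15/8 = 16/105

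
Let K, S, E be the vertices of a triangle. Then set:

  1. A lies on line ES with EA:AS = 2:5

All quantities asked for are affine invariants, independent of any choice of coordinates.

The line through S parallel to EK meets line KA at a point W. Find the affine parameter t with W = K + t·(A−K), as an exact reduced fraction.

Assign K = (0, 0), S = (1, 0), E = (0, 1) — the answer is frame-independent, so this choice is without loss of generality.
1. A lies on line ES with EA:AS = 2:5 ⇒ A = (2/7, 5/7)
through S parallel to EK: direction (0, -1); meets KA at W = (1, 5/2)
W = K + t·(A−K) with t = 7/2

t = 7/2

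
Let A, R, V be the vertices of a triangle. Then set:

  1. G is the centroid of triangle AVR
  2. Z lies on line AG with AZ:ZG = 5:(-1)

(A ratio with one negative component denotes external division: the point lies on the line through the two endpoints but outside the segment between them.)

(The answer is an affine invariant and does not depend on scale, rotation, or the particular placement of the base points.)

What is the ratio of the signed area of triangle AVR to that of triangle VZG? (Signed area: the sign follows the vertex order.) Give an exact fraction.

Assign A = (0, 0), R = (1, 0), V = (0, 1) — the answer is frame-independent, so this choice is without loss of generality.
1. G is the centroid of triangle AVR ⇒ G = (1/3, 1/3)
2. Z lies on line AG with AZ:ZG = 5:(-1) ⇒ Z = (5/12, 5/12)
2·[AVR] = -1, 2·[VZG] = -1/12
[AVR]:[VZG] = -1:-1/12 = 12

[AVR]:[VZG] = 12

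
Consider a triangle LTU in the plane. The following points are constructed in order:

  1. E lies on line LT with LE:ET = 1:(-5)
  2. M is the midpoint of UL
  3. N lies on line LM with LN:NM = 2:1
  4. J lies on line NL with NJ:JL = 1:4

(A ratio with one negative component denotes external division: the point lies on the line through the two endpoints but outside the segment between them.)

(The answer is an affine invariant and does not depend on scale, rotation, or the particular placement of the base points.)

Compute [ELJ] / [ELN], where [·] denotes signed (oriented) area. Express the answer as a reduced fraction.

Set L = (0, 0), T = (1, 0), U = (0, 1); any affine frame gives the same invariant.
1. E lies on line LT with LE:ET = 1:(-5) ⇒ E = (-1/4, 0)
2. M is the midpoint of UL ⇒ M = (0, 1/2)
3. N lies on line LM with LN:NM = 2:1 ⇒ N = (0, 1/3)
4. J lies on line NL with NJ:JL = 1:4 ⇒ J = (0, 4/15)
2·[ELJ] = 1/15, 2·[ELN] = 1/12
[ELJ]:[ELN] = 1/15:1/12 = 4/5

[ELJ]:[ELN] = 4/5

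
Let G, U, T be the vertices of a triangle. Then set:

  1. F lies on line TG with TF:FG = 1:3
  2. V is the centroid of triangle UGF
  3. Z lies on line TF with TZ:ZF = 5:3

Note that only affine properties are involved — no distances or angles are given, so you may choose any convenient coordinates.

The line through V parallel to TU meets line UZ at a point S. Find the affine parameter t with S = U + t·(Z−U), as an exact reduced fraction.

Set G = (0, 0), U = (1, 0), T = (0, 1); any affine frame gives the same invariant.
1. F lies on line TG with TF:FG = 1:3 ⇒ F = (0, 3/4)
2. V is the centroid of triangle UGF ⇒ V = (1/3, 1/4)
3. Z lies on line TF with TZ:ZF = 5:3 ⇒ Z = (0, 27/32)
through V parallel to TU: direction (1, -1); meets UZ at S = (-5/3, 9/4)
S = U + t·(Z−U) with t = 8/3

t = 8/3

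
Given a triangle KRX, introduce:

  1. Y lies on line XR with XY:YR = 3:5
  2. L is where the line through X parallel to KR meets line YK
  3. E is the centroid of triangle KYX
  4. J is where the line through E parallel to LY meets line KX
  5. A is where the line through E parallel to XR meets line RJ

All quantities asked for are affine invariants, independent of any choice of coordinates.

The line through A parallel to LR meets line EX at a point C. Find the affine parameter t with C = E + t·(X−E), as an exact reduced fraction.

Work in coordinates with K = (0, 0), R = (1, 0), X = (0, 1).
1. Y lies on line XR with XY:YR = 3:5 ⇒ Y = (3/8, 5/8)
2. L is where the line through X parallel to KR meets line YK ⇒ L = (3/5, 1)
3. E is the centroid of triangle KYX ⇒ E = (1/8, 13/24)
4. J is where the line through E parallel to LY meets line KX ⇒ J = (0, 1/3)
5. A is where the line through E parallel to XR meets line RJ ⇒ A = (1/2, 1/6)
through A parallel to LR: direction (2/5, -1); meets EX at C = (-5/14, 97/42)
C = E + t·(X−E) with t = 27/7

t = 27/7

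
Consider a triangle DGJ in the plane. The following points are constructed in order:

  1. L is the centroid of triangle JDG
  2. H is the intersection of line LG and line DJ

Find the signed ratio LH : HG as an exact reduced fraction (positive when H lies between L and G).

Assign D = (0, 0), G = (1, 0), J = (0, 1) — the answer is frame-independent, so this choice is without loss of generality.
1. L is the centroid of triangle JDG ⇒ L = (1/3, 1/3)
2. H is the intersection of line LG and line DJ ⇒ H = (0, 1/2)
H = L + t·(G−L) with t = -1/2, so LH:HG = t:(1−t) = -1/2:3/2

LH:HG = -1/3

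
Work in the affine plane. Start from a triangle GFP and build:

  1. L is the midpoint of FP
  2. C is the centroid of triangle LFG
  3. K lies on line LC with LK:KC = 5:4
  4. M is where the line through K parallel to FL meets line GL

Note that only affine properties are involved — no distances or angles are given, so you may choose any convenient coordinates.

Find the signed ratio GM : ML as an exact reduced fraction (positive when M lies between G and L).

GM:ML = 22/5

Work in coordinates with G = (0, 0), F = (1, 0), P = (0, 1).
1. L is the midpoint of FP ⇒ L = (1/2, 1/2)
2. C is the centroid of triangle LFG ⇒ C = (1/2, 1/6)
3. K lies on line LC with LK:KC = 5:4 ⇒ K = (1/2, 17/54)
4. M is where the line through K parallel to FL meets line GL ⇒ M = (11/27, 11/27)
M = G + t·(L−G) with t = 22/27, so GM:ML = t:(1−t) = 22/27:5/27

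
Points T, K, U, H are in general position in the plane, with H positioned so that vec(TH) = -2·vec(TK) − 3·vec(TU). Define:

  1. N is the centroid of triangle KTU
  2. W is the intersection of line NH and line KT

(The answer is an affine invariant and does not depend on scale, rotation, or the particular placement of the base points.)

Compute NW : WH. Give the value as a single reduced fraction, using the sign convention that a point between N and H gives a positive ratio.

Choose coordinates T = (0, 0), K = (1, 0), U = (0, 1), H = (-2, -3).
1. N is the centroid of triangle KTU ⇒ N = (1/3, 1/3)
2. W is the intersection of line NH and line KT ⇒ W = (1/10, 0)
W = N + t·(H−N) with t = 1/10, so NW:WH = t:(1−t) = 1/10:9/10

NW:WH = 1/9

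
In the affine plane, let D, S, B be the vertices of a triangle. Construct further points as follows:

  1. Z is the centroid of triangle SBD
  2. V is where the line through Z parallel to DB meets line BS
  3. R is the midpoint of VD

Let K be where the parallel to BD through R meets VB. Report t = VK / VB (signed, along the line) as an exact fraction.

t = 1/2

Work in coordinates with D = (0, 0), S = (1, 0), B = (0, 1).
1. Z is the centroid of triangle SBD ⇒ Z = (1/3, 1/3)
2. V is where the line through Z parallel to DB meets line BS ⇒ V = (1/3, 2/3)
3. R is the midpoint of VD ⇒ R = (1/6, 1/3)
through R parallel to BD: direction (0, -1); meets VB at K = (1/6, 5/6)
K = V + t·(B−V) with t = 1/2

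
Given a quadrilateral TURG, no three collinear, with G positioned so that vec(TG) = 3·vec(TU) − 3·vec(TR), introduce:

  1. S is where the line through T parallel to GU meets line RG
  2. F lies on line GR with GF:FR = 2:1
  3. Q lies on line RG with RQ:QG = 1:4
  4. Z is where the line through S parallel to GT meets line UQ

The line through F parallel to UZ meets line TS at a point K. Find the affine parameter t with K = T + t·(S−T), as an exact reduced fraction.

t = 1/36

Work in coordinates with T = (0, 0), U = (1, 0), R = (0, 1), G = (3, -3).
1. S is where the line through T parallel to GU meets line RG ⇒ S = (-6, 9)
2. F lies on line GR with GF:FR = 2:1 ⇒ F = (1, -1/3)
3. Q lies on line RG with RQ:QG = 1:4 ⇒ Q = (3/5, 1/5)
4. Z is where the line through S parallel to GT meets line UQ ⇒ Z = (5, -2)
through F parallel to UZ: direction (4, -2); meets TS at K = (-1/6, 1/4)
K = T + t·(S−T) with t = 1/36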